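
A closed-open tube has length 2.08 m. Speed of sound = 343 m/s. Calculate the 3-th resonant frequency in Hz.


Given values:
  Tube type: closed-open, L = 2.08 m, c = 343 m/s, n = 3
Formula: f_n = (2n - 1) * c / (4 * L)
Compute 2n - 1 = 2*3 - 1 = 5
Compute 4 * L = 4 * 2.08 = 8.32
f = 5 * 343 / 8.32
f = 206.13

206.13 Hz


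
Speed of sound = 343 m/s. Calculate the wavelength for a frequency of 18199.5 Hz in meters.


Given values:
  c = 343 m/s, f = 18199.5 Hz
Formula: lambda = c / f
lambda = 343 / 18199.5
lambda = 0.0188

0.0188 m


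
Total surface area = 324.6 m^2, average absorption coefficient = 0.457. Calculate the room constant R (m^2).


Given values:
  S = 324.6 m^2, alpha = 0.457
Formula: R = S * alpha / (1 - alpha)
Numerator: 324.6 * 0.457 = 148.3422
Denominator: 1 - 0.457 = 0.543
R = 148.3422 / 0.543 = 273.19

273.19 m^2


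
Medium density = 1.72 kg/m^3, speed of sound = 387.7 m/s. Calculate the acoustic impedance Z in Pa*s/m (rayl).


Given values:
  rho = 1.72 kg/m^3
  c = 387.7 m/s
Formula: Z = rho * c
Z = 1.72 * 387.7
Z = 666.84

666.84 rayl


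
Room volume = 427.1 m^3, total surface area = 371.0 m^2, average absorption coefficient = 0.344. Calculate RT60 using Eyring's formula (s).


Given values:
  V = 427.1 m^3, S = 371.0 m^2, alpha = 0.344
Formula: RT60 = 0.161 * V / (-S * ln(1 - alpha))
Compute ln(1 - 0.344) = ln(0.656) = -0.421594
Denominator: -371.0 * -0.421594 = 156.4114
Numerator: 0.161 * 427.1 = 68.7631
RT60 = 68.7631 / 156.4114 = 0.44

0.44 s


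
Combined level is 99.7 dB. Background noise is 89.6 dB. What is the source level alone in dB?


Given values:
  L_total = 99.7 dB, L_bg = 89.6 dB
Formula: L_source = 10 * log10(10^(L_total/10) - 10^(L_bg/10))
Convert to linear:
  10^(99.7/10) = 9332543007.9699
  10^(89.6/10) = 912010839.3559
Difference: 9332543007.9699 - 912010839.3559 = 8420532168.614
L_source = 10 * log10(8420532168.614) = 99.25

99.25 dB


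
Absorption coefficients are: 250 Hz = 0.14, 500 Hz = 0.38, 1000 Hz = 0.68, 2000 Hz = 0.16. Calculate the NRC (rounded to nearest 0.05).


Given values:
  a_250 = 0.14, a_500 = 0.38
  a_1000 = 0.68, a_2000 = 0.16
Formula: NRC = (a250 + a500 + a1000 + a2000) / 4
Sum = 0.14 + 0.38 + 0.68 + 0.16 = 1.36
NRC = 1.36 / 4 = 0.34
Rounded to nearest 0.05: 0.35

0.35


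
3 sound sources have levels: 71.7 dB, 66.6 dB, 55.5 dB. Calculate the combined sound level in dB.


Formula: L_total = 10 * log10( sum(10^(Li/10)) )
  Source 1: 10^(71.7/10) = 14791083.8817
  Source 2: 10^(66.6/10) = 4570881.8961
  Source 3: 10^(55.5/10) = 354813.3892
Sum of linear values = 19716779.167
L_total = 10 * log10(19716779.167) = 72.95

72.95 dB


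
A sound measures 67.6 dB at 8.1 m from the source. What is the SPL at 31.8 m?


Given values:
  SPL1 = 67.6 dB, r1 = 8.1 m, r2 = 31.8 m
Formula: SPL2 = SPL1 - 20 * log10(r2 / r1)
Compute ratio: r2 / r1 = 31.8 / 8.1 = 3.9259
Compute log10: log10(3.9259) = 0.593939
Compute drop: 20 * 0.593939 = 11.8788
SPL2 = 67.6 - 11.8788 = 55.72

55.72 dB


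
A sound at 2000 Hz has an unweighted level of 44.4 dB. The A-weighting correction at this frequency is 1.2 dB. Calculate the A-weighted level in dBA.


Given values:
  SPL = 44.4 dB
  A-weighting at 2000 Hz = 1.2 dB
Formula: L_A = SPL + A_weight
L_A = 44.4 + (1.2)
L_A = 45.6

45.6 dBA


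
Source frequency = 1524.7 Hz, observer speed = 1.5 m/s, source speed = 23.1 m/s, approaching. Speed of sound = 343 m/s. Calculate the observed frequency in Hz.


Given values:
  f_s = 1524.7 Hz, v_o = 1.5 m/s, v_s = 23.1 m/s
  Direction: approaching
Formula: f_o = f_s * (c + v_o) / (c - v_s)
Numerator: c + v_o = 343 + 1.5 = 344.5
Denominator: c - v_s = 343 - 23.1 = 319.9
f_o = 1524.7 * 344.5 / 319.9 = 1641.95

1641.95 Hz


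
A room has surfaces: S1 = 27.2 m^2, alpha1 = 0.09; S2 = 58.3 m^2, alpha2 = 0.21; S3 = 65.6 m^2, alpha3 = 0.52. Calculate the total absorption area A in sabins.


Given surfaces:
  Surface 1: 27.2 * 0.09 = 2.448
  Surface 2: 58.3 * 0.21 = 12.243
  Surface 3: 65.6 * 0.52 = 34.112
Formula: A = sum(Si * alpha_i)
A = 2.448 + 12.243 + 34.112
A = 48.8

48.8 sabins


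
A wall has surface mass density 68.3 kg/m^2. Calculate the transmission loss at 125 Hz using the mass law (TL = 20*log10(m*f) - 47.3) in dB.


Given values:
  m = 68.3 kg/m^2, f = 125 Hz
Formula: TL = 20 * log10(m * f) - 47.3
Compute m * f = 68.3 * 125 = 8537.5
Compute log10(8537.5) = 3.931331
Compute 20 * 3.931331 = 78.6266
TL = 78.6266 - 47.3 = 31.33

31.33 dB


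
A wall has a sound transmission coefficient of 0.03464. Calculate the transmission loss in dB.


Given values:
  tau = 0.03464
Formula: TL = 10 * log10(1 / tau)
Compute 1 / tau = 1 / 0.03464 = 28.8684
Compute log10(28.8684) = 1.460423
TL = 10 * 1.460423 = 14.6

14.6 dB


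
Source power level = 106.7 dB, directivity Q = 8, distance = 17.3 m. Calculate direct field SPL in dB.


Given values:
  Lw = 106.7 dB, Q = 8, r = 17.3 m
Formula: SPL = Lw + 10 * log10(Q / (4 * pi * r^2))
Compute 4 * pi * r^2 = 4 * pi * 17.3^2 = 3760.9891
Compute Q / denom = 8 / 3760.9891 = 0.0021271
Compute 10 * log10(0.0021271) = -26.7221
SPL = 106.7 + (-26.7221) = 79.98

79.98 dB


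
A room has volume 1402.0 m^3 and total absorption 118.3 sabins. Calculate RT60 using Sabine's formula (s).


Given values:
  V = 1402.0 m^3
  A = 118.3 sabins
Formula: RT60 = 0.161 * V / A
Numerator: 0.161 * 1402.0 = 225.722
RT60 = 225.722 / 118.3 = 1.908

1.908 s


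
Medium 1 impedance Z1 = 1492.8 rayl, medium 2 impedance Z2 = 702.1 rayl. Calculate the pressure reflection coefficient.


Given values:
  Z1 = 1492.8 rayl, Z2 = 702.1 rayl
Formula: R = (Z2 - Z1) / (Z2 + Z1)
Numerator: Z2 - Z1 = 702.1 - 1492.8 = -790.7
Denominator: Z2 + Z1 = 702.1 + 1492.8 = 2194.9
R = -790.7 / 2194.9 = -0.3602

-0.3602


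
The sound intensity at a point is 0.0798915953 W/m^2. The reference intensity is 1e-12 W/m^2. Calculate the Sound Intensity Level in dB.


Given values:
  I = 0.0798915953 W/m^2
  I_ref = 1e-12 W/m^2
Formula: SIL = 10 * log10(I / I_ref)
Compute ratio: I / I_ref = 79891595300
Compute log10: log10(79891595300) = 10.902501
Multiply: SIL = 10 * 10.902501 = 109.03

109.03 dB


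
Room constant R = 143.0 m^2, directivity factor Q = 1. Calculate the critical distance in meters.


Given values:
  R = 143.0 m^2, Q = 1
Formula: d_c = 0.141 * sqrt(Q * R)
Compute Q * R = 1 * 143.0 = 143.0
Compute sqrt(143.0) = 11.9583
d_c = 0.141 * 11.9583 = 1.686

1.686 m


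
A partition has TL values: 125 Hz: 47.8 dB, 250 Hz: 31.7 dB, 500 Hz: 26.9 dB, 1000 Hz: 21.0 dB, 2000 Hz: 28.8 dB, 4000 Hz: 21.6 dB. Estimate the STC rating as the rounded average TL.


Given TL values at each frequency:
  125 Hz: 47.8 dB
  250 Hz: 31.7 dB
  500 Hz: 26.9 dB
  1000 Hz: 21.0 dB
  2000 Hz: 28.8 dB
  4000 Hz: 21.6 dB
Formula: STC ~ round(average of TL values)
Sum = 47.8 + 31.7 + 26.9 + 21.0 + 28.8 + 21.6 = 177.8
Average = 177.8 / 6 = 29.63
Rounded: 30

30


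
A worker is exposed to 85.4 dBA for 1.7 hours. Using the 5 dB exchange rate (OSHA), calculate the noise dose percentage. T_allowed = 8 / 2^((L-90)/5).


Given values:
  L = 85.4 dBA, T = 1.7 hours
Formula: T_allowed = 8 / 2^((L - 90) / 5)
Compute exponent: (85.4 - 90) / 5 = -0.92
Compute 2^(-0.92) = 0.528509
T_allowed = 8 / 0.528509 = 15.136923 hours
Dose = (T / T_allowed) * 100
Dose = (1.7 / 15.136923) * 100 = 11.23

11.23 %


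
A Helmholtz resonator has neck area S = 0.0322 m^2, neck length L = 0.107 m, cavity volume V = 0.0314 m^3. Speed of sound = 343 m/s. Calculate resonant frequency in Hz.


Given values:
  S = 0.0322 m^2, L = 0.107 m, V = 0.0314 m^3, c = 343 m/s
Formula: f = (c / (2*pi)) * sqrt(S / (V * L))
Compute V * L = 0.0314 * 0.107 = 0.0033598
Compute S / (V * L) = 0.0322 / 0.0033598 = 9.5839
Compute sqrt(9.5839) = 3.095787
Compute c / (2*pi) = 343 / 6.283185 = 54.590148
f = 54.590148 * 3.095787 = 169.0

169.0 Hz


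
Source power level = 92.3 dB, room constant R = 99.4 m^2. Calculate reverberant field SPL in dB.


Given values:
  Lw = 92.3 dB, R = 99.4 m^2
Formula: SPL = Lw + 10 * log10(4 / R)
Compute 4 / R = 4 / 99.4 = 0.040241
Compute 10 * log10(0.040241) = -13.9533
SPL = 92.3 + (-13.9533) = 78.35

78.35 dB


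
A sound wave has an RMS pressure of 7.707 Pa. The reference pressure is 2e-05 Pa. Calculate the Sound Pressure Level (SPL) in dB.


Given values:
  p = 7.707 Pa
  p_ref = 2e-05 Pa
Formula: SPL = 20 * log10(p / p_ref)
Compute ratio: p / p_ref = 7.707 / 2e-05 = 385350
Compute log10: log10(385350) = 5.585855
Multiply: SPL = 20 * 5.585855 = 111.72

111.72 dB


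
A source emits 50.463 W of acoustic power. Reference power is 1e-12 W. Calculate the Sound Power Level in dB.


Given values:
  W = 50.463 W
  W_ref = 1e-12 W
Formula: SWL = 10 * log10(W / W_ref)
Compute ratio: W / W_ref = 50463000000000
Compute log10: log10(50463000000000) = 13.702973
Multiply: SWL = 10 * 13.702973 = 137.03

137.03 dB


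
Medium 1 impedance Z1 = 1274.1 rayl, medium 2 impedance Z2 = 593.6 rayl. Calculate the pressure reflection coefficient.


Given values:
  Z1 = 1274.1 rayl, Z2 = 593.6 rayl
Formula: R = (Z2 - Z1) / (Z2 + Z1)
Numerator: Z2 - Z1 = 593.6 - 1274.1 = -680.5
Denominator: Z2 + Z1 = 593.6 + 1274.1 = 1867.7
R = -680.5 / 1867.7 = -0.3644

-0.3644


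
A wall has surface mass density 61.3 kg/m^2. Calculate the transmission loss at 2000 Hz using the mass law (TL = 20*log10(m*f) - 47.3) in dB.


Given values:
  m = 61.3 kg/m^2, f = 2000 Hz
Formula: TL = 20 * log10(m * f) - 47.3
Compute m * f = 61.3 * 2000 = 122600.0
Compute log10(122600.0) = 5.08849
Compute 20 * 5.08849 = 101.7698
TL = 101.7698 - 47.3 = 54.47

54.47 dB


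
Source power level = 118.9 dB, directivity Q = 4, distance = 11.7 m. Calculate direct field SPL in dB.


Given values:
  Lw = 118.9 dB, Q = 4, r = 11.7 m
Formula: SPL = Lw + 10 * log10(Q / (4 * pi * r^2))
Compute 4 * pi * r^2 = 4 * pi * 11.7^2 = 1720.2105
Compute Q / denom = 4 / 1720.2105 = 0.0023253
Compute 10 * log10(0.0023253) = -26.3352
SPL = 118.9 + (-26.3352) = 92.56

92.56 dB


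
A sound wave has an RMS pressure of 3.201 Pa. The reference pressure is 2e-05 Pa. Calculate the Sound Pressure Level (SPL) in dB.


Given values:
  p = 3.201 Pa
  p_ref = 2e-05 Pa
Formula: SPL = 20 * log10(p / p_ref)
Compute ratio: p / p_ref = 3.201 / 2e-05 = 160050
Compute log10: log10(160050) = 5.204256
Multiply: SPL = 20 * 5.204256 = 104.09

104.09 dB


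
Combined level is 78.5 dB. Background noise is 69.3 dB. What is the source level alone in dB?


Given values:
  L_total = 78.5 dB, L_bg = 69.3 dB
Formula: L_source = 10 * log10(10^(L_total/10) - 10^(L_bg/10))
Convert to linear:
  10^(78.5/10) = 70794578.4384
  10^(69.3/10) = 8511380.382
Difference: 70794578.4384 - 8511380.382 = 62283198.0564
L_source = 10 * log10(62283198.0564) = 77.94

77.94 dB


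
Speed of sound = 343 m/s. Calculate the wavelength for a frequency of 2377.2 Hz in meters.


Given values:
  c = 343 m/s, f = 2377.2 Hz
Formula: lambda = c / f
lambda = 343 / 2377.2
lambda = 0.1443

0.1443 m


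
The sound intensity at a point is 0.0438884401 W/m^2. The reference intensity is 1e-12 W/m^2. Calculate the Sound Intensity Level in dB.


Given values:
  I = 0.0438884401 W/m^2
  I_ref = 1e-12 W/m^2
Formula: SIL = 10 * log10(I / I_ref)
Compute ratio: I / I_ref = 43888440100
Compute log10: log10(43888440100) = 10.64235
Multiply: SIL = 10 * 10.64235 = 106.42

106.42 dB


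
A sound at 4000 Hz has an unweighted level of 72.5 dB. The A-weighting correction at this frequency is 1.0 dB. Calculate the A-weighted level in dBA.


Given values:
  SPL = 72.5 dB
  A-weighting at 4000 Hz = 1.0 dB
Formula: L_A = SPL + A_weight
L_A = 72.5 + (1.0)
L_A = 73.5

73.5 dBA


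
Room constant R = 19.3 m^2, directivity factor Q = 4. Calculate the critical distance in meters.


Given values:
  R = 19.3 m^2, Q = 4
Formula: d_c = 0.141 * sqrt(Q * R)
Compute Q * R = 4 * 19.3 = 77.2
Compute sqrt(77.2) = 8.7864
d_c = 0.141 * 8.7864 = 1.239

1.239 m


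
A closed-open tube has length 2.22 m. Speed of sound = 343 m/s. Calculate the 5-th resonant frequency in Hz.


Given values:
  Tube type: closed-open, L = 2.22 m, c = 343 m/s, n = 5
Formula: f_n = (2n - 1) * c / (4 * L)
Compute 2n - 1 = 2*5 - 1 = 9
Compute 4 * L = 4 * 2.22 = 8.88
f = 9 * 343 / 8.88
f = 347.64

347.64 Hz


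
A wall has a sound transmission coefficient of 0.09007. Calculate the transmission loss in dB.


Given values:
  tau = 0.09007
Formula: TL = 10 * log10(1 / tau)
Compute 1 / tau = 1 / 0.09007 = 11.1025
Compute log10(11.1025) = 1.045421
TL = 10 * 1.045421 = 10.45

10.45 dB


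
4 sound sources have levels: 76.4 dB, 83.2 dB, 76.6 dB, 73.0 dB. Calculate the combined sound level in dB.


Formula: L_total = 10 * log10( sum(10^(Li/10)) )
  Source 1: 10^(76.4/10) = 43651583.224
  Source 2: 10^(83.2/10) = 208929613.0854
  Source 3: 10^(76.6/10) = 45708818.9615
  Source 4: 10^(73.0/10) = 19952623.1497
Sum of linear values = 318242638.4206
L_total = 10 * log10(318242638.4206) = 85.03

85.03 dB


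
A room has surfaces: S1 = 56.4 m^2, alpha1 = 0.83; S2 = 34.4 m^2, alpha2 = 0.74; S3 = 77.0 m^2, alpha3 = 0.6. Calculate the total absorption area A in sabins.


Given surfaces:
  Surface 1: 56.4 * 0.83 = 46.812
  Surface 2: 34.4 * 0.74 = 25.456
  Surface 3: 77.0 * 0.6 = 46.2
Formula: A = sum(Si * alpha_i)
A = 46.812 + 25.456 + 46.2
A = 118.47

118.47 sabins


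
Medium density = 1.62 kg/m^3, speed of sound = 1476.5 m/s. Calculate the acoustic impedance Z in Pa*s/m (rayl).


Given values:
  rho = 1.62 kg/m^3
  c = 1476.5 m/s
Formula: Z = rho * c
Z = 1.62 * 1476.5
Z = 2391.93

2391.93 rayl


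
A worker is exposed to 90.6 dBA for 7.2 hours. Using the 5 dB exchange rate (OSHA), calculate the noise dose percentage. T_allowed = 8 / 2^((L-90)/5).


Given values:
  L = 90.6 dBA, T = 7.2 hours
Formula: T_allowed = 8 / 2^((L - 90) / 5)
Compute exponent: (90.6 - 90) / 5 = 0.12
Compute 2^(0.12) = 1.086735
T_allowed = 8 / 1.086735 = 7.3615 hours
Dose = (T / T_allowed) * 100
Dose = (7.2 / 7.3615) * 100 = 97.81

97.81 %


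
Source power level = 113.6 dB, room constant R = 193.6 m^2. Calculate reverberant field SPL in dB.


Given values:
  Lw = 113.6 dB, R = 193.6 m^2
Formula: SPL = Lw + 10 * log10(4 / R)
Compute 4 / R = 4 / 193.6 = 0.020661
Compute 10 * log10(0.020661) = -16.8485
SPL = 113.6 + (-16.8485) = 96.75

96.75 dB


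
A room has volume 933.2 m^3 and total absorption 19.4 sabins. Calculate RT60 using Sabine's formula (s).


Given values:
  V = 933.2 m^3
  A = 19.4 sabins
Formula: RT60 = 0.161 * V / A
Numerator: 0.161 * 933.2 = 150.2452
RT60 = 150.2452 / 19.4 = 7.745

7.745 s


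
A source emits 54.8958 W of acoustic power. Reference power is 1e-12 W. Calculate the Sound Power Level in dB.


Given values:
  W = 54.8958 W
  W_ref = 1e-12 W
Formula: SWL = 10 * log10(W / W_ref)
Compute ratio: W / W_ref = 54895800000000
Compute log10: log10(54895800000000) = 13.739539
Multiply: SWL = 10 * 13.739539 = 137.4

137.4 dB


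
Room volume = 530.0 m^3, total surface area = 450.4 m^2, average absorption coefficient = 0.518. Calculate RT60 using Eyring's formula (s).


Given values:
  V = 530.0 m^3, S = 450.4 m^2, alpha = 0.518
Formula: RT60 = 0.161 * V / (-S * ln(1 - alpha))
Compute ln(1 - 0.518) = ln(0.482) = -0.729811
Denominator: -450.4 * -0.729811 = 328.7069
Numerator: 0.161 * 530.0 = 85.33
RT60 = 85.33 / 328.7069 = 0.26

0.26 s


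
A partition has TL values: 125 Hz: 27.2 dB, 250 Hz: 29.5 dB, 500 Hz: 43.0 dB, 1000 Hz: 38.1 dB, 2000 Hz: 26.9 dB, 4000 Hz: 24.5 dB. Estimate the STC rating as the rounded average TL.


Given TL values at each frequency:
  125 Hz: 27.2 dB
  250 Hz: 29.5 dB
  500 Hz: 43.0 dB
  1000 Hz: 38.1 dB
  2000 Hz: 26.9 dB
  4000 Hz: 24.5 dB
Formula: STC ~ round(average of TL values)
Sum = 27.2 + 29.5 + 43.0 + 38.1 + 26.9 + 24.5 = 189.2
Average = 189.2 / 6 = 31.53
Rounded: 32

32


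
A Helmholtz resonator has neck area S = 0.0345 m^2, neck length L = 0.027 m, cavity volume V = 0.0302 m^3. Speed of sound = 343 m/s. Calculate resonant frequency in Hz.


Given values:
  S = 0.0345 m^2, L = 0.027 m, V = 0.0302 m^3, c = 343 m/s
Formula: f = (c / (2*pi)) * sqrt(S / (V * L))
Compute V * L = 0.0302 * 0.027 = 0.0008154
Compute S / (V * L) = 0.0345 / 0.0008154 = 42.3105
Compute sqrt(42.3105) = 6.504652
Compute c / (2*pi) = 343 / 6.283185 = 54.590148
f = 54.590148 * 6.504652 = 355.09

355.09 Hz


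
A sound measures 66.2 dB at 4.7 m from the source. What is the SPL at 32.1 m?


Given values:
  SPL1 = 66.2 dB, r1 = 4.7 m, r2 = 32.1 m
Formula: SPL2 = SPL1 - 20 * log10(r2 / r1)
Compute ratio: r2 / r1 = 32.1 / 4.7 = 6.8298
Compute log10: log10(6.8298) = 0.834408
Compute drop: 20 * 0.834408 = 16.6882
SPL2 = 66.2 - 16.6882 = 49.51

49.51 dB


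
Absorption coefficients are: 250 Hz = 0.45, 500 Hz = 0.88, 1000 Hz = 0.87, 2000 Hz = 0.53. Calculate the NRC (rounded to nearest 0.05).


Given values:
  a_250 = 0.45, a_500 = 0.88
  a_1000 = 0.87, a_2000 = 0.53
Formula: NRC = (a250 + a500 + a1000 + a2000) / 4
Sum = 0.45 + 0.88 + 0.87 + 0.53 = 2.73
NRC = 2.73 / 4 = 0.6825
Rounded to nearest 0.05: 0.7

0.7


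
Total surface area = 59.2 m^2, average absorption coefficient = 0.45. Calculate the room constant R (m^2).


Given values:
  S = 59.2 m^2, alpha = 0.45
Formula: R = S * alpha / (1 - alpha)
Numerator: 59.2 * 0.45 = 26.64
Denominator: 1 - 0.45 = 0.55
R = 26.64 / 0.55 = 48.44

48.44 m^2


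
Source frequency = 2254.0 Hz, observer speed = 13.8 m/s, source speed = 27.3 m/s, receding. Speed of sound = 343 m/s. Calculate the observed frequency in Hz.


Given values:
  f_s = 2254.0 Hz, v_o = 13.8 m/s, v_s = 27.3 m/s
  Direction: receding
Formula: f_o = f_s * (c - v_o) / (c + v_s)
Numerator: c - v_o = 343 - 13.8 = 329.2
Denominator: c + v_s = 343 + 27.3 = 370.3
f_o = 2254.0 * 329.2 / 370.3 = 2003.83

2003.83 Hz


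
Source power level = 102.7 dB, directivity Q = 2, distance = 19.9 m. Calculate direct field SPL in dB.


Given values:
  Lw = 102.7 dB, Q = 2, r = 19.9 m
Formula: SPL = Lw + 10 * log10(Q / (4 * pi * r^2))
Compute 4 * pi * r^2 = 4 * pi * 19.9^2 = 4976.4084
Compute Q / denom = 2 / 4976.4084 = 0.0004019
Compute 10 * log10(0.0004019) = -33.9588
SPL = 102.7 + (-33.9588) = 68.74

68.74 dB


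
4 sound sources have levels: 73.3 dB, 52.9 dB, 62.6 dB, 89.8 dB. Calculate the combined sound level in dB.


Formula: L_total = 10 * log10( sum(10^(Li/10)) )
  Source 1: 10^(73.3/10) = 21379620.895
  Source 2: 10^(52.9/10) = 194984.46
  Source 3: 10^(62.6/10) = 1819700.8586
  Source 4: 10^(89.8/10) = 954992586.0214
Sum of linear values = 978386892.235
L_total = 10 * log10(978386892.235) = 89.91

89.91 dB


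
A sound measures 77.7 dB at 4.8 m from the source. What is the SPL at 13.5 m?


Given values:
  SPL1 = 77.7 dB, r1 = 4.8 m, r2 = 13.5 m
Formula: SPL2 = SPL1 - 20 * log10(r2 / r1)
Compute ratio: r2 / r1 = 13.5 / 4.8 = 2.8125
Compute log10: log10(2.8125) = 0.449093
Compute drop: 20 * 0.449093 = 8.9819
SPL2 = 77.7 - 8.9819 = 68.72

68.72 dB


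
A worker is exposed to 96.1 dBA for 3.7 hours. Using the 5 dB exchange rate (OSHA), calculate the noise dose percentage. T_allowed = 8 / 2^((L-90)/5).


Given values:
  L = 96.1 dBA, T = 3.7 hours
Formula: T_allowed = 8 / 2^((L - 90) / 5)
Compute exponent: (96.1 - 90) / 5 = 1.22
Compute 2^(1.22) = 2.329467
T_allowed = 8 / 2.329467 = 3.434262 hours
Dose = (T / T_allowed) * 100
Dose = (3.7 / 3.434262) * 100 = 107.74

107.74 %


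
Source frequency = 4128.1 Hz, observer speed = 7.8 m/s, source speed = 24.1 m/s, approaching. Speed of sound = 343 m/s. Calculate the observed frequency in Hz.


Given values:
  f_s = 4128.1 Hz, v_o = 7.8 m/s, v_s = 24.1 m/s
  Direction: approaching
Formula: f_o = f_s * (c + v_o) / (c - v_s)
Numerator: c + v_o = 343 + 7.8 = 350.8
Denominator: c - v_s = 343 - 24.1 = 318.9
f_o = 4128.1 * 350.8 / 318.9 = 4541.04

4541.04 Hz


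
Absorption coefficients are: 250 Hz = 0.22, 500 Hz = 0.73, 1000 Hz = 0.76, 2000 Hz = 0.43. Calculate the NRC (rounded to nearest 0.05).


Given values:
  a_250 = 0.22, a_500 = 0.73
  a_1000 = 0.76, a_2000 = 0.43
Formula: NRC = (a250 + a500 + a1000 + a2000) / 4
Sum = 0.22 + 0.73 + 0.76 + 0.43 = 2.14
NRC = 2.14 / 4 = 0.535
Rounded to nearest 0.05: 0.55

0.55


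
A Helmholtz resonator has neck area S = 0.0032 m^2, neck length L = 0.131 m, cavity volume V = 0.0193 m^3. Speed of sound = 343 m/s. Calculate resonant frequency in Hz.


Given values:
  S = 0.0032 m^2, L = 0.131 m, V = 0.0193 m^3, c = 343 m/s
Formula: f = (c / (2*pi)) * sqrt(S / (V * L))
Compute V * L = 0.0193 * 0.131 = 0.0025283
Compute S / (V * L) = 0.0032 / 0.0025283 = 1.2657
Compute sqrt(1.2657) = 1.125033
Compute c / (2*pi) = 343 / 6.283185 = 54.590148
f = 54.590148 * 1.125033 = 61.42

61.42 Hz


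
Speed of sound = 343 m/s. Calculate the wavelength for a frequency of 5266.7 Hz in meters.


Given values:
  c = 343 m/s, f = 5266.7 Hz
Formula: lambda = c / f
lambda = 343 / 5266.7
lambda = 0.0651

0.0651 m


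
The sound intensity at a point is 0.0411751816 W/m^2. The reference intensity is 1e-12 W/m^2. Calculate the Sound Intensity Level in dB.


Given values:
  I = 0.0411751816 W/m^2
  I_ref = 1e-12 W/m^2
Formula: SIL = 10 * log10(I / I_ref)
Compute ratio: I / I_ref = 41175181600
Compute log10: log10(41175181600) = 10.614636
Multiply: SIL = 10 * 10.614636 = 106.15

106.15 dB


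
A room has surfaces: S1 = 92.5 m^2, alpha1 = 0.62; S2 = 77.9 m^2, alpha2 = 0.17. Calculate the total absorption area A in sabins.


Given surfaces:
  Surface 1: 92.5 * 0.62 = 57.35
  Surface 2: 77.9 * 0.17 = 13.243
Formula: A = sum(Si * alpha_i)
A = 57.35 + 13.243
A = 70.59

70.59 sabins


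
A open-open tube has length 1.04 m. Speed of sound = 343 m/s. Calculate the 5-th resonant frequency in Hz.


Given values:
  Tube type: open-open, L = 1.04 m, c = 343 m/s, n = 5
Formula: f_n = n * c / (2 * L)
Compute 2 * L = 2 * 1.04 = 2.08
f = 5 * 343 / 2.08
f = 824.52

824.52 Hz


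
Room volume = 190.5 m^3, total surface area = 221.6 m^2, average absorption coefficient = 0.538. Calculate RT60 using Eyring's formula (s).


Given values:
  V = 190.5 m^3, S = 221.6 m^2, alpha = 0.538
Formula: RT60 = 0.161 * V / (-S * ln(1 - alpha))
Compute ln(1 - 0.538) = ln(0.462) = -0.77219
Denominator: -221.6 * -0.77219 = 171.1173
Numerator: 0.161 * 190.5 = 30.6705
RT60 = 30.6705 / 171.1173 = 0.179

0.179 s


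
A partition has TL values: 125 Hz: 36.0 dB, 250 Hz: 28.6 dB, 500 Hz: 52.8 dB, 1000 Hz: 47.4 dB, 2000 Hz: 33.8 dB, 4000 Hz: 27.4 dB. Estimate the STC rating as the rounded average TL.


Given TL values at each frequency:
  125 Hz: 36.0 dB
  250 Hz: 28.6 dB
  500 Hz: 52.8 dB
  1000 Hz: 47.4 dB
  2000 Hz: 33.8 dB
  4000 Hz: 27.4 dB
Formula: STC ~ round(average of TL values)
Sum = 36.0 + 28.6 + 52.8 + 47.4 + 33.8 + 27.4 = 226.0
Average = 226.0 / 6 = 37.67
Rounded: 38

38


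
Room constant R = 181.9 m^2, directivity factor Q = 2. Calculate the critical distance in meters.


Given values:
  R = 181.9 m^2, Q = 2
Formula: d_c = 0.141 * sqrt(Q * R)
Compute Q * R = 2 * 181.9 = 363.8
Compute sqrt(363.8) = 19.0735
d_c = 0.141 * 19.0735 = 2.689

2.689 m


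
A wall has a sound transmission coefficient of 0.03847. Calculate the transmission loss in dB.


Given values:
  tau = 0.03847
Formula: TL = 10 * log10(1 / tau)
Compute 1 / tau = 1 / 0.03847 = 25.9943
Compute log10(25.9943) = 1.414878
TL = 10 * 1.414878 = 14.15

14.15 dB


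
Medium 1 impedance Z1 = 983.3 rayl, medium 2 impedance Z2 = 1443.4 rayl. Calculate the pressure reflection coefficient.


Given values:
  Z1 = 983.3 rayl, Z2 = 1443.4 rayl
Formula: R = (Z2 - Z1) / (Z2 + Z1)
Numerator: Z2 - Z1 = 1443.4 - 983.3 = 460.1
Denominator: Z2 + Z1 = 1443.4 + 983.3 = 2426.7
R = 460.1 / 2426.7 = 0.1896

0.1896


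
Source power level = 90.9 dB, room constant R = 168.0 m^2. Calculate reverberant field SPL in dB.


Given values:
  Lw = 90.9 dB, R = 168.0 m^2
Formula: SPL = Lw + 10 * log10(4 / R)
Compute 4 / R = 4 / 168.0 = 0.02381
Compute 10 * log10(0.02381) = -16.2324
SPL = 90.9 + (-16.2324) = 74.67

74.67 dB


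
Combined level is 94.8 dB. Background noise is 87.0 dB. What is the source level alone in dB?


Given values:
  L_total = 94.8 dB, L_bg = 87.0 dB
Formula: L_source = 10 * log10(10^(L_total/10) - 10^(L_bg/10))
Convert to linear:
  10^(94.8/10) = 3019951720.402
  10^(87.0/10) = 501187233.6273
Difference: 3019951720.402 - 501187233.6273 = 2518764486.7747
L_source = 10 * log10(2518764486.7747) = 94.01

94.01 dB


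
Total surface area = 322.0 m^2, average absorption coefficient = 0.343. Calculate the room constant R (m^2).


Given values:
  S = 322.0 m^2, alpha = 0.343
Formula: R = S * alpha / (1 - alpha)
Numerator: 322.0 * 0.343 = 110.446
Denominator: 1 - 0.343 = 0.657
R = 110.446 / 0.657 = 168.11

168.11 m^2


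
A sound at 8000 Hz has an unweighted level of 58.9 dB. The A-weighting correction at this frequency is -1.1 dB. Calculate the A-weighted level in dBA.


Given values:
  SPL = 58.9 dB
  A-weighting at 8000 Hz = -1.1 dB
Formula: L_A = SPL + A_weight
L_A = 58.9 + (-1.1)
L_A = 57.8

57.8 dBA


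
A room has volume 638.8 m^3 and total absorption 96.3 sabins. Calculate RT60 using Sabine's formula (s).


Given values:
  V = 638.8 m^3
  A = 96.3 sabins
Formula: RT60 = 0.161 * V / A
Numerator: 0.161 * 638.8 = 102.8468
RT60 = 102.8468 / 96.3 = 1.068

1.068 s


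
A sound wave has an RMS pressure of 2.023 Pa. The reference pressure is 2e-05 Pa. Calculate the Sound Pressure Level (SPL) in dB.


Given values:
  p = 2.023 Pa
  p_ref = 2e-05 Pa
Formula: SPL = 20 * log10(p / p_ref)
Compute ratio: p / p_ref = 2.023 / 2e-05 = 101150
Compute log10: log10(101150) = 5.004966
Multiply: SPL = 20 * 5.004966 = 100.1

100.1 dB


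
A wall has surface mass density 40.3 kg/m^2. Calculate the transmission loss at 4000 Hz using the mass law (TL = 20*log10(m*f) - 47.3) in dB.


Given values:
  m = 40.3 kg/m^2, f = 4000 Hz
Formula: TL = 20 * log10(m * f) - 47.3
Compute m * f = 40.3 * 4000 = 161200.0
Compute log10(161200.0) = 5.207365
Compute 20 * 5.207365 = 104.1473
TL = 104.1473 - 47.3 = 56.85

56.85 dB


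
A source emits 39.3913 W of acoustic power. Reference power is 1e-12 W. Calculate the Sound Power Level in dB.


Given values:
  W = 39.3913 W
  W_ref = 1e-12 W
Formula: SWL = 10 * log10(W / W_ref)
Compute ratio: W / W_ref = 39391300000000
Compute log10: log10(39391300000000) = 13.5954
Multiply: SWL = 10 * 13.5954 = 135.95

135.95 dB


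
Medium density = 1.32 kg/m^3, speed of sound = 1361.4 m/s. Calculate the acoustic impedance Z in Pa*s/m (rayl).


Given values:
  rho = 1.32 kg/m^3
  c = 1361.4 m/s
Formula: Z = rho * c
Z = 1.32 * 1361.4
Z = 1797.05

1797.05 rayl


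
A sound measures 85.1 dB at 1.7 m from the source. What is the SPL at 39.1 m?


Given values:
  SPL1 = 85.1 dB, r1 = 1.7 m, r2 = 39.1 m
Formula: SPL2 = SPL1 - 20 * log10(r2 / r1)
Compute ratio: r2 / r1 = 39.1 / 1.7 = 23.0
Compute log10: log10(23.0) = 1.361728
Compute drop: 20 * 1.361728 = 27.2346
SPL2 = 85.1 - 27.2346 = 57.87

57.87 dB


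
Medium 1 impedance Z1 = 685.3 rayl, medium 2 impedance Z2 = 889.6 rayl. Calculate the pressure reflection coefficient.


Given values:
  Z1 = 685.3 rayl, Z2 = 889.6 rayl
Formula: R = (Z2 - Z1) / (Z2 + Z1)
Numerator: Z2 - Z1 = 889.6 - 685.3 = 204.3
Denominator: Z2 + Z1 = 889.6 + 685.3 = 1574.9
R = 204.3 / 1574.9 = 0.1297

0.1297


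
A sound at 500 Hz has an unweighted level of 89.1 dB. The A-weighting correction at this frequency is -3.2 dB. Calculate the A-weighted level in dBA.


Given values:
  SPL = 89.1 dB
  A-weighting at 500 Hz = -3.2 dB
Formula: L_A = SPL + A_weight
L_A = 89.1 + (-3.2)
L_A = 85.9

85.9 dBA


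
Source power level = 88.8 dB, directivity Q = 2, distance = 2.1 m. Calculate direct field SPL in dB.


Given values:
  Lw = 88.8 dB, Q = 2, r = 2.1 m
Formula: SPL = Lw + 10 * log10(Q / (4 * pi * r^2))
Compute 4 * pi * r^2 = 4 * pi * 2.1^2 = 55.4177
Compute Q / denom = 2 / 55.4177 = 0.03608955
Compute 10 * log10(0.03608955) = -14.4262
SPL = 88.8 + (-14.4262) = 74.37

74.37 dB


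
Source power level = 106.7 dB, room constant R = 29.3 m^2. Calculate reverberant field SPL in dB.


Given values:
  Lw = 106.7 dB, R = 29.3 m^2
Formula: SPL = Lw + 10 * log10(4 / R)
Compute 4 / R = 4 / 29.3 = 0.136519
Compute 10 * log10(0.136519) = -8.6481
SPL = 106.7 + (-8.6481) = 98.05

98.05 dB


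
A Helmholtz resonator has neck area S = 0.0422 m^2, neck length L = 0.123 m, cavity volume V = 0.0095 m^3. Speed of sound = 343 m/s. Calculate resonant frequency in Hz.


Given values:
  S = 0.0422 m^2, L = 0.123 m, V = 0.0095 m^3, c = 343 m/s
Formula: f = (c / (2*pi)) * sqrt(S / (V * L))
Compute V * L = 0.0095 * 0.123 = 0.0011685
Compute S / (V * L) = 0.0422 / 0.0011685 = 36.1147
Compute sqrt(36.1147) = 6.009551
Compute c / (2*pi) = 343 / 6.283185 = 54.590148
f = 54.590148 * 6.009551 = 328.06

328.06 Hz


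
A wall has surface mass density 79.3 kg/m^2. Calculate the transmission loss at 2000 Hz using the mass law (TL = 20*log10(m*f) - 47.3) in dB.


Given values:
  m = 79.3 kg/m^2, f = 2000 Hz
Formula: TL = 20 * log10(m * f) - 47.3
Compute m * f = 79.3 * 2000 = 158600.0
Compute log10(158600.0) = 5.200303
Compute 20 * 5.200303 = 104.0061
TL = 104.0061 - 47.3 = 56.71

56.71 dB


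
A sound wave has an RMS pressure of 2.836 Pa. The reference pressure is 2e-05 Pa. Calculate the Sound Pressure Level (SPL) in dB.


Given values:
  p = 2.836 Pa
  p_ref = 2e-05 Pa
Formula: SPL = 20 * log10(p / p_ref)
Compute ratio: p / p_ref = 2.836 / 2e-05 = 141800
Compute log10: log10(141800) = 5.151676
Multiply: SPL = 20 * 5.151676 = 103.03

103.03 dB


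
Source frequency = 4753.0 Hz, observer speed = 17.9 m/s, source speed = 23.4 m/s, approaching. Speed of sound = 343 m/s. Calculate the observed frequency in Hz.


Given values:
  f_s = 4753.0 Hz, v_o = 17.9 m/s, v_s = 23.4 m/s
  Direction: approaching
Formula: f_o = f_s * (c + v_o) / (c - v_s)
Numerator: c + v_o = 343 + 17.9 = 360.9
Denominator: c - v_s = 343 - 23.4 = 319.6
f_o = 4753.0 * 360.9 / 319.6 = 5367.2

5367.2 Hz


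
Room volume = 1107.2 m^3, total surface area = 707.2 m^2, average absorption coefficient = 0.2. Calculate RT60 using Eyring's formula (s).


Given values:
  V = 1107.2 m^3, S = 707.2 m^2, alpha = 0.2
Formula: RT60 = 0.161 * V / (-S * ln(1 - alpha))
Compute ln(1 - 0.2) = ln(0.8) = -0.223144
Denominator: -707.2 * -0.223144 = 157.8074
Numerator: 0.161 * 1107.2 = 178.2592
RT60 = 178.2592 / 157.8074 = 1.13

1.13 s


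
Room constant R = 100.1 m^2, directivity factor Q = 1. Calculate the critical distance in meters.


Given values:
  R = 100.1 m^2, Q = 1
Formula: d_c = 0.141 * sqrt(Q * R)
Compute Q * R = 1 * 100.1 = 100.1
Compute sqrt(100.1) = 10.005
d_c = 0.141 * 10.005 = 1.411

1.411 m


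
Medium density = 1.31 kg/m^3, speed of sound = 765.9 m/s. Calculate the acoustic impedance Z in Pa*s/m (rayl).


Given values:
  rho = 1.31 kg/m^3
  c = 765.9 m/s
Formula: Z = rho * c
Z = 1.31 * 765.9
Z = 1003.33

1003.33 rayl


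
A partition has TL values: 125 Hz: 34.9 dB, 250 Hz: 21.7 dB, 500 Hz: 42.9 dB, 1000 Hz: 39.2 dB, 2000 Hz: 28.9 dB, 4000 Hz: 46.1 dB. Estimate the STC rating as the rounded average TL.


Given TL values at each frequency:
  125 Hz: 34.9 dB
  250 Hz: 21.7 dB
  500 Hz: 42.9 dB
  1000 Hz: 39.2 dB
  2000 Hz: 28.9 dB
  4000 Hz: 46.1 dB
Formula: STC ~ round(average of TL values)
Sum = 34.9 + 21.7 + 42.9 + 39.2 + 28.9 + 46.1 = 213.7
Average = 213.7 / 6 = 35.62
Rounded: 36

36


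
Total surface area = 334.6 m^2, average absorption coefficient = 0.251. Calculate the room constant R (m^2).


Given values:
  S = 334.6 m^2, alpha = 0.251
Formula: R = S * alpha / (1 - alpha)
Numerator: 334.6 * 0.251 = 83.9846
Denominator: 1 - 0.251 = 0.749
R = 83.9846 / 0.749 = 112.13

112.13 m^2


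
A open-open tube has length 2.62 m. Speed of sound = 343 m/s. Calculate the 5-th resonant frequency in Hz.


Given values:
  Tube type: open-open, L = 2.62 m, c = 343 m/s, n = 5
Formula: f_n = n * c / (2 * L)
Compute 2 * L = 2 * 2.62 = 5.24
f = 5 * 343 / 5.24
f = 327.29

327.29 Hz


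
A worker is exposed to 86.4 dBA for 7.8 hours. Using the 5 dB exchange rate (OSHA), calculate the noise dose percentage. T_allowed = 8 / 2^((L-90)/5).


Given values:
  L = 86.4 dBA, T = 7.8 hours
Formula: T_allowed = 8 / 2^((L - 90) / 5)
Compute exponent: (86.4 - 90) / 5 = -0.72
Compute 2^(-0.72) = 0.607097
T_allowed = 8 / 0.607097 = 13.177466 hours
Dose = (T / T_allowed) * 100
Dose = (7.8 / 13.177466) * 100 = 59.19

59.19 %


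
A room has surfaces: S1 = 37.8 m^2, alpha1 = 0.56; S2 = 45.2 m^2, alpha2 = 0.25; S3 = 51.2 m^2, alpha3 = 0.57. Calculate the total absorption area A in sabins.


Given surfaces:
  Surface 1: 37.8 * 0.56 = 21.168
  Surface 2: 45.2 * 0.25 = 11.3
  Surface 3: 51.2 * 0.57 = 29.184
Formula: A = sum(Si * alpha_i)
A = 21.168 + 11.3 + 29.184
A = 61.65

61.65 sabins


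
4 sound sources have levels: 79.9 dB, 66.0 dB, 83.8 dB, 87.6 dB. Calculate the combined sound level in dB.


Formula: L_total = 10 * log10( sum(10^(Li/10)) )
  Source 1: 10^(79.9/10) = 97723722.0956
  Source 2: 10^(66.0/10) = 3981071.7055
  Source 3: 10^(83.8/10) = 239883291.9019
  Source 4: 10^(87.6/10) = 575439937.3372
Sum of linear values = 917028023.0402
L_total = 10 * log10(917028023.0402) = 89.62

89.62 dB


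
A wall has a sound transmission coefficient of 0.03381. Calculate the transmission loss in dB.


Given values:
  tau = 0.03381
Formula: TL = 10 * log10(1 / tau)
Compute 1 / tau = 1 / 0.03381 = 29.577
Compute log10(29.577) = 1.470954
TL = 10 * 1.470954 = 14.71

14.71 dB


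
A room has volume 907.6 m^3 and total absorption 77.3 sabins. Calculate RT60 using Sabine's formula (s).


Given values:
  V = 907.6 m^3
  A = 77.3 sabins
Formula: RT60 = 0.161 * V / A
Numerator: 0.161 * 907.6 = 146.1236
RT60 = 146.1236 / 77.3 = 1.89

1.89 s


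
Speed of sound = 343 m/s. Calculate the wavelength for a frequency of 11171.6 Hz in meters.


Given values:
  c = 343 m/s, f = 11171.6 Hz
Formula: lambda = c / f
lambda = 343 / 11171.6
lambda = 0.0307

0.0307 m


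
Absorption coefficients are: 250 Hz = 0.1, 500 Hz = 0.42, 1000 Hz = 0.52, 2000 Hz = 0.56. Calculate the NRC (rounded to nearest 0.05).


Given values:
  a_250 = 0.1, a_500 = 0.42
  a_1000 = 0.52, a_2000 = 0.56
Formula: NRC = (a250 + a500 + a1000 + a2000) / 4
Sum = 0.1 + 0.42 + 0.52 + 0.56 = 1.6
NRC = 1.6 / 4 = 0.4
Rounded to nearest 0.05: 0.4

0.4


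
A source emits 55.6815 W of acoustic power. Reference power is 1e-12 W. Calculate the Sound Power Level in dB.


Given values:
  W = 55.6815 W
  W_ref = 1e-12 W
Formula: SWL = 10 * log10(W / W_ref)
Compute ratio: W / W_ref = 55681500000000
Compute log10: log10(55681500000000) = 13.745711
Multiply: SWL = 10 * 13.745711 = 137.46

137.46 dB


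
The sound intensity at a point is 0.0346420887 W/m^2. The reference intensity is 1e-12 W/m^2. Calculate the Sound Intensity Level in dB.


Given values:
  I = 0.0346420887 W/m^2
  I_ref = 1e-12 W/m^2
Formula: SIL = 10 * log10(I / I_ref)
Compute ratio: I / I_ref = 34642088700
Compute log10: log10(34642088700) = 10.539604
Multiply: SIL = 10 * 10.539604 = 105.4

105.4 dB


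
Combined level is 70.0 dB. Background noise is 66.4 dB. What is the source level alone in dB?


Given values:
  L_total = 70.0 dB, L_bg = 66.4 dB
Formula: L_source = 10 * log10(10^(L_total/10) - 10^(L_bg/10))
Convert to linear:
  10^(70.0/10) = 10000000.0
  10^(66.4/10) = 4365158.3224
Difference: 10000000.0 - 4365158.3224 = 5634841.6776
L_source = 10 * log10(5634841.6776) = 67.51

67.51 dB


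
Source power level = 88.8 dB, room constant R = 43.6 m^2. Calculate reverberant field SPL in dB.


Given values:
  Lw = 88.8 dB, R = 43.6 m^2
Formula: SPL = Lw + 10 * log10(4 / R)
Compute 4 / R = 4 / 43.6 = 0.091743
Compute 10 * log10(0.091743) = -10.3743
SPL = 88.8 + (-10.3743) = 78.43

78.43 dB


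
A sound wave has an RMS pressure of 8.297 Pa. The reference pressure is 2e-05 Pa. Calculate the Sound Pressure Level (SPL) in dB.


Given values:
  p = 8.297 Pa
  p_ref = 2e-05 Pa
Formula: SPL = 20 * log10(p / p_ref)
Compute ratio: p / p_ref = 8.297 / 2e-05 = 414850
Compute log10: log10(414850) = 5.617891
Multiply: SPL = 20 * 5.617891 = 112.36

112.36 dB


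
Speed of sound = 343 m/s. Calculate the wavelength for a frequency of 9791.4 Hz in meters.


Given values:
  c = 343 m/s, f = 9791.4 Hz
Formula: lambda = c / f
lambda = 343 / 9791.4
lambda = 0.035

0.035 m


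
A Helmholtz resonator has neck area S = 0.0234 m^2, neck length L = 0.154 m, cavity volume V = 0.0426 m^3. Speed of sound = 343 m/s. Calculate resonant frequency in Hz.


Given values:
  S = 0.0234 m^2, L = 0.154 m, V = 0.0426 m^3, c = 343 m/s
Formula: f = (c / (2*pi)) * sqrt(S / (V * L))
Compute V * L = 0.0426 * 0.154 = 0.0065604
Compute S / (V * L) = 0.0234 / 0.0065604 = 3.5669
Compute sqrt(3.5669) = 1.888624
Compute c / (2*pi) = 343 / 6.283185 = 54.590148
f = 54.590148 * 1.888624 = 103.1

103.1 Hz


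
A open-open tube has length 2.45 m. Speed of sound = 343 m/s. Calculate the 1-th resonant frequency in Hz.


Given values:
  Tube type: open-open, L = 2.45 m, c = 343 m/s, n = 1
Formula: f_n = n * c / (2 * L)
Compute 2 * L = 2 * 2.45 = 4.9
f = 1 * 343 / 4.9
f = 70.0

70.0 Hz


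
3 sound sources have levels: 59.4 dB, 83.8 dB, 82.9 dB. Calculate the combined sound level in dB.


Formula: L_total = 10 * log10( sum(10^(Li/10)) )
  Source 1: 10^(59.4/10) = 870963.59
  Source 2: 10^(83.8/10) = 239883291.9019
  Source 3: 10^(82.9/10) = 194984459.9758
Sum of linear values = 435738715.4677
L_total = 10 * log10(435738715.4677) = 86.39

86.39 dB


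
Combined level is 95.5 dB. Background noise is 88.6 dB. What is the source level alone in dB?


Given values:
  L_total = 95.5 dB, L_bg = 88.6 dB
Formula: L_source = 10 * log10(10^(L_total/10) - 10^(L_bg/10))
Convert to linear:
  10^(95.5/10) = 3548133892.3358
  10^(88.6/10) = 724435960.075
Difference: 3548133892.3358 - 724435960.075 = 2823697932.2608
L_source = 10 * log10(2823697932.2608) = 94.51

94.51 dB


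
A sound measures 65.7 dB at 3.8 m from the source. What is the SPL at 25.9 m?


Given values:
  SPL1 = 65.7 dB, r1 = 3.8 m, r2 = 25.9 m
Formula: SPL2 = SPL1 - 20 * log10(r2 / r1)
Compute ratio: r2 / r1 = 25.9 / 3.8 = 6.8158
Compute log10: log10(6.8158) = 0.833517
Compute drop: 20 * 0.833517 = 16.6703
SPL2 = 65.7 - 16.6703 = 49.03

49.03 dB


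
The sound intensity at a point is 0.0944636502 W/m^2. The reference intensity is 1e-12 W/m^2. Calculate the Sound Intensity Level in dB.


Given values:
  I = 0.0944636502 W/m^2
  I_ref = 1e-12 W/m^2
Formula: SIL = 10 * log10(I / I_ref)
Compute ratio: I / I_ref = 94463650200
Compute log10: log10(94463650200) = 10.975265
Multiply: SIL = 10 * 10.975265 = 109.75

109.75 dB


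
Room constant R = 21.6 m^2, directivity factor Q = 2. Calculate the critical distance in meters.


Given values:
  R = 21.6 m^2, Q = 2
Formula: d_c = 0.141 * sqrt(Q * R)
Compute Q * R = 2 * 21.6 = 43.2
Compute sqrt(43.2) = 6.5727
d_c = 0.141 * 6.5727 = 0.927

0.927 m


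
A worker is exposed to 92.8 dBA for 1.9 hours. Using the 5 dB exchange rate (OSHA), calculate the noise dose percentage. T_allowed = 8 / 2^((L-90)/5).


Given values:
  L = 92.8 dBA, T = 1.9 hours
Formula: T_allowed = 8 / 2^((L - 90) / 5)
Compute exponent: (92.8 - 90) / 5 = 0.56
Compute 2^(0.56) = 1.474269
T_allowed = 8 / 1.474269 = 5.426418 hours
Dose = (T / T_allowed) * 100
Dose = (1.9 / 5.426418) * 100 = 35.01

35.01 %


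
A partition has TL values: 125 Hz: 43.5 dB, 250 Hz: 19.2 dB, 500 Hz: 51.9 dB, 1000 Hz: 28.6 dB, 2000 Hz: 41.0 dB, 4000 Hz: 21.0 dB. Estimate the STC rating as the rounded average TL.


Given TL values at each frequency:
  125 Hz: 43.5 dB
  250 Hz: 19.2 dB
  500 Hz: 51.9 dB
  1000 Hz: 28.6 dB
  2000 Hz: 41.0 dB
  4000 Hz: 21.0 dB
Formula: STC ~ round(average of TL values)
Sum = 43.5 + 19.2 + 51.9 + 28.6 + 41.0 + 21.0 = 205.2
Average = 205.2 / 6 = 34.2
Rounded: 34

34
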